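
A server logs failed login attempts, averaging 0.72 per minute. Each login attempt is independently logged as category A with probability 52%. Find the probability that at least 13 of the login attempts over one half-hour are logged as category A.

0.3369

Thinning: the login attempts that are logged as category A themselves form a Poisson process with rate 0.52 × 0.72 = 0.3744 per minute.
Over the interval, μ = 0.3744 × 30 = 11.232 (a half-hour = 30 minutes).
P(N ≥ 13) = 1 − P(N ≤ 12) ≈ 0.3369.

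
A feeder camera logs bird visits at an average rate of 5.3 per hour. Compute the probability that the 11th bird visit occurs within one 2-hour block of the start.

Over the interval, μ = 5.3 × 2 = 10.6 (a 2-hour block = 2 hours).
The 11th arrival falls in the interval iff at least 11 events occur there: P(S_11 ≤ t) = P(N ≥ 11) = 1 − P(N ≤ 10) ≈ 0.4916.

0.4916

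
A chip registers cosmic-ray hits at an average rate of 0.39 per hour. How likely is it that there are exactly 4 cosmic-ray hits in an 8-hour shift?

Over the interval, μ = 0.39 × 8 = 3.12 (an 8-hour shift = 8 hours).
P(N = 4) = e^(−μ) μ^4/4! = e^(−3.12) · 3.12^4/24 ≈ 0.1743.

0.1743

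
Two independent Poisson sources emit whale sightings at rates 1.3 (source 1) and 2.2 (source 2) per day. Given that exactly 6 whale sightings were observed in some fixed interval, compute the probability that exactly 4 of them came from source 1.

0.1128

Given the total, each event is independently from source 1 with probability p = λ_1/(λ_1+λ_2) = 1.3/3.5 ≈ 0.3714.
So K ~ Binomial(6, 1.3/3.5): P(K = 4) = C(6,4) · (1.3/3.5)^4 · (2.2/3.5)^2 ≈ 0.1128.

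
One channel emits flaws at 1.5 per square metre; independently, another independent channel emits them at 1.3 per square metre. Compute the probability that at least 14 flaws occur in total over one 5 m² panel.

Independent Poisson processes superpose: combined rate λ = 1.5 + 1.3 = 2.8 per square metre.
Over the interval, μ = 2.8 × 5 = 14 (a 5 m² panel = 5 square metres).
P(N ≥ 14) = 1 − P(N ≤ 13) ≈ 0.5356.

0.5356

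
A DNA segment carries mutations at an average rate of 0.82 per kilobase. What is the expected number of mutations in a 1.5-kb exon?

1.23

E[N] = λt = 0.82 × 1.5 = 1.23 (a 1.5-kb exon = 1.5 kilobases).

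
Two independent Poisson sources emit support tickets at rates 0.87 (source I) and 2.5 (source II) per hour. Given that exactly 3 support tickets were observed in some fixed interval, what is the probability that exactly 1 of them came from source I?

Given the total, each event is independently from source I with probability p = λ_I/(λ_I+λ_II) = 0.87/3.37 ≈ 0.2582.
So K ~ Binomial(3, 0.87/3.37): P(K = 1) = C(3,1) · (0.87/3.37)^1 · (2.5/3.37)^2 ≈ 0.4262.

0.4262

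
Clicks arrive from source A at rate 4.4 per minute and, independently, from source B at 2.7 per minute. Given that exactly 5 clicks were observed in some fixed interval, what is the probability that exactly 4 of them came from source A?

0.2804

Given the total, each event is independently from source A with probability p = λ_A/(λ_A+λ_B) = 4.4/7.1 ≈ 0.6197.
So K ~ Binomial(5, 4.4/7.1): P(K = 4) = C(5,4) · (4.4/7.1)^4 · (2.7/7.1)^1 ≈ 0.2804.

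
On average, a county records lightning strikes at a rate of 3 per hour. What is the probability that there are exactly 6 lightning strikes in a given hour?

With mean μ = 3 per hour,
P(N = 6) = e^(−μ) μ^6/6! = e^(−3) · 3^6/720 ≈ 0.0504.

0.0504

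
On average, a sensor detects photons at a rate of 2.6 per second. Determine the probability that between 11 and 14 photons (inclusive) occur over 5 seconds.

0.4234

Over the interval, μ = 2.6 × 5 = 13 (5 seconds).
P(11 ≤ N ≤ 14) = Σ_{j=11}^{14} e^(−13) · 13^j/j! ≈ 0.4234.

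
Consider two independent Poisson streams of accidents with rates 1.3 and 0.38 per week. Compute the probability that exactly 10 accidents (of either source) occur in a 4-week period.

0.0624

Independent Poisson processes superpose: combined rate λ = 1.3 + 0.38 = 1.68 per week.
Over the interval, μ = 1.68 × 4 = 6.72 (a 4-week period = 4 weeks).
P(N = 10) = e^(−6.72) · 6.72^10/10! ≈ 0.0624.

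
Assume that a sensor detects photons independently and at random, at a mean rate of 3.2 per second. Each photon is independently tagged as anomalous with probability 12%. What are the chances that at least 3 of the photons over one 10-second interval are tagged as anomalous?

Thinning: the photons that are tagged as anomalous themselves form a Poisson process with rate 0.12 × 3.2 = 0.384 per second.
Over the interval, μ = 0.384 × 10 = 3.84 (a 10-second interval = 10 seconds).
P(N ≥ 3) = 1 − P(N ≤ 2) ≈ 0.7375.

0.7375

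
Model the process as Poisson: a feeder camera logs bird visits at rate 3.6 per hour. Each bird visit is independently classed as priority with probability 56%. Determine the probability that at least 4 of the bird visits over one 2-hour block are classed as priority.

0.5728

Thinning: the bird visits that are classed as priority themselves form a Poisson process with rate 0.56 × 3.6 = 2.016 per hour.
Over the interval, μ = 2.016 × 2 = 4.032 (a 2-hour block = 2 hours).
P(N ≥ 4) = 1 − P(N ≤ 3) ≈ 0.5728.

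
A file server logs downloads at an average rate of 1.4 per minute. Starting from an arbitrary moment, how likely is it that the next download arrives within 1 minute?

Inter-arrival times are exponential with rate λ = 1.4 per minute.
P(T ≤ 1) = 1 − e^(−λt) = 1 − e^(−1.4 × 1) = 1 − e^(−1.4) ≈ 0.7534.

0.7534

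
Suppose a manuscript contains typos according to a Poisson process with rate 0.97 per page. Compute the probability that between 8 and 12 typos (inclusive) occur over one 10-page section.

Over the interval, μ = 0.97 × 10 = 9.7 (a 10-page section = 10 pages).
P(8 ≤ N ≤ 12) = Σ_{j=8}^{12} e^(−9.7) · 9.7^j/j! ≈ 0.5706.

0.5706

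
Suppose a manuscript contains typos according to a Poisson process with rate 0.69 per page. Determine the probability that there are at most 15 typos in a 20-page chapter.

Over the interval, μ = 0.69 × 20 = 13.8 (a 20-page chapter = 20 pages).
P(N ≤ 15) = Σ_{j=0}^{15} e^(−μ) μ^j/j! ≈ 0.6890.

0.6890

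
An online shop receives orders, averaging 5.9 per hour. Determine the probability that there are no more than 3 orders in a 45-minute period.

Over the interval, μ = 5.9 × 0.75 = 4.425 (a 45-minute period = 0.75 hours).
P(N ≤ 3) = Σ_{j=0}^{3} e^(−μ) μ^j/j! ≈ 0.3551.

0.3551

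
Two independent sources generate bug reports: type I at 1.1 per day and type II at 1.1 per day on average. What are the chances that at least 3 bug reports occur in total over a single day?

Independent Poisson processes superpose: combined rate λ = 1.1 + 1.1 = 2.2 per day.
So μ = 2.2.
P(N ≥ 3) = 1 − P(N ≤ 2) ≈ 0.3773.

0.3773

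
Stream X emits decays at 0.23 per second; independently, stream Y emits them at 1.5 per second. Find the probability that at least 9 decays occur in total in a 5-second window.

0.4974

Independent Poisson processes superpose: combined rate λ = 0.23 + 1.5 = 1.73 per second.
Over the interval, μ = 1.73 × 5 = 8.65 (a 5-second window = 5 seconds).
P(N ≥ 9) = 1 − P(N ≤ 8) ≈ 0.4974.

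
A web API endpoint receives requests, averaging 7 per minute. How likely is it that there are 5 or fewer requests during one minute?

With mean μ = 7 per minute,
P(N ≤ 5) = Σ_{j=0}^{5} e^(−μ) μ^j/j! ≈ 0.3007.

0.3007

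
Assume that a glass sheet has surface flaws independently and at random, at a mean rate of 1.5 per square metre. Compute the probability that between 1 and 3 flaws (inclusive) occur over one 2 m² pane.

Over the interval, μ = 1.5 × 2 = 3 (a 2 m² pane = 2 square metres).
P(1 ≤ N ≤ 3) = Σ_{j=1}^{3} e^(−3) · 3^j/j! ≈ 0.5974.

0.5974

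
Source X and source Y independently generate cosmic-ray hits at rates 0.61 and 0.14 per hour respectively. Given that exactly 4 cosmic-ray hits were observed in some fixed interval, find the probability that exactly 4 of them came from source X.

Given the total, each event is independently from source X with probability p = λ_X/(λ_X+λ_Y) = 0.61/0.75 ≈ 0.8133.
So K ~ Binomial(4, 0.61/0.75): P(K = 4) = C(4,4) · (0.61/0.75)^4 · (0.14/0.75)^0 ≈ 0.4376.

0.4376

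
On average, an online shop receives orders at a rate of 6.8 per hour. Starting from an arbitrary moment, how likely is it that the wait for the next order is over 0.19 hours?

0.2747

The wait for the next event is exponential with rate λ = 6.8 per hour.
P(T > 0.19) = e^(−λt) = e^(−6.8 × 0.19) = e^(−1.292) ≈ 0.2747.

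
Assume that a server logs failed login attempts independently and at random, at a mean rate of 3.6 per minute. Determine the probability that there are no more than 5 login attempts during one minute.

0.8441

With mean μ = 3.6 per minute,
P(N ≤ 5) = Σ_{j=0}^{5} e^(−μ) μ^j/j! ≈ 0.8441.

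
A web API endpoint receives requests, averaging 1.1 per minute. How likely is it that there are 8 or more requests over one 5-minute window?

Over the interval, μ = 1.1 × 5 = 5.5 (a 5-minute window = 5 minutes).
P(N ≥ 8) = 1 − P(N ≤ 7) = 1 − Σ_{j=0}^{7} e^(−μ) μ^j/j! ≈ 0.1905.

0.1905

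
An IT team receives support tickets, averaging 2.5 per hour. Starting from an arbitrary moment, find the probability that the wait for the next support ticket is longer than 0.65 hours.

0.1969

The wait for the next event is exponential with rate λ = 2.5 per hour.
P(T > 0.65) = e^(−λt) = e^(−2.5 × 0.65) = e^(−1.625) ≈ 0.1969.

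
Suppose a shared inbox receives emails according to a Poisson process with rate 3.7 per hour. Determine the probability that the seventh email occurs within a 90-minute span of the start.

Over the interval, μ = 3.7 × 1.5 = 5.55 (a 90-minute span = 1.5 hours).
The seventh arrival falls in the interval iff at least 7 events occur there: P(S_7 ≤ t) = P(N ≥ 7) = 1 − P(N ≤ 6) ≈ 0.3218.

0.3218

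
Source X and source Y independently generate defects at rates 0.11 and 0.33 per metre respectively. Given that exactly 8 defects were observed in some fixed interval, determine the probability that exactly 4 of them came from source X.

0.0865

Given the total, each event is independently from source X with probability p = λ_X/(λ_X+λ_Y) = 0.11/0.44 = 0.2500.
So K ~ Binomial(8, 0.11/0.44): P(K = 4) = C(8,4) · (0.11/0.44)^4 · (0.33/0.44)^4 ≈ 0.0865.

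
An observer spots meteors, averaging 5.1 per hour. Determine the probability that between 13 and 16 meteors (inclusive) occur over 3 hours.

0.3916

Over the interval, μ = 5.1 × 3 = 15.3 (3 hours).
P(13 ≤ N ≤ 16) = Σ_{j=13}^{16} e^(−15.3) · 15.3^j/j! ≈ 0.3916.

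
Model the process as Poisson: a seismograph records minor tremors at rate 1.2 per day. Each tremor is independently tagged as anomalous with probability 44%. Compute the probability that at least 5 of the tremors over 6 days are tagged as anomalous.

0.2137

Thinning: the tremors that are tagged as anomalous themselves form a Poisson process with rate 0.44 × 1.2 = 0.528 per day.
Over the interval, μ = 0.528 × 6 = 3.168 (6 days).
P(N ≥ 5) = 1 − P(N ≤ 4) ≈ 0.2137.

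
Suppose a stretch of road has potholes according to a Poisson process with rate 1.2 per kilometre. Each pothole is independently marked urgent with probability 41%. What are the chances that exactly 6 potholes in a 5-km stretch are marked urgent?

Thinning: the potholes that are marked urgent themselves form a Poisson process with rate 0.41 × 1.2 = 0.492 per kilometre.
Over the interval, μ = 0.492 × 5 = 2.46 (a 5-km stretch = 5 kilometres).
P(N = 6) = e^(−2.46) · 2.46^6/6! ≈ 0.0263.

0.0263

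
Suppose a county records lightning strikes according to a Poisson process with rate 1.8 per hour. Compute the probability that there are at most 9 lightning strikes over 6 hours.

0.3626

Over the interval, μ = 1.8 × 6 = 10.8 (6 hours).
P(N ≤ 9) = Σ_{j=0}^{9} e^(−μ) μ^j/j! ≈ 0.3626.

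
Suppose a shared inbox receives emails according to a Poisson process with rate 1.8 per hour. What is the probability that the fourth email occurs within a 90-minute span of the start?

0.2859

Over the interval, μ = 1.8 × 1.5 = 2.7 (a 90-minute span = 1.5 hours).
The fourth arrival falls in the interval iff at least 4 events occur there: P(S_4 ≤ t) = P(N ≥ 4) = 1 − P(N ≤ 3) ≈ 0.2859.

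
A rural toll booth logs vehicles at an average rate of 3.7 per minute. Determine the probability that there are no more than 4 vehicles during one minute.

0.6872

With mean μ = 3.7 per minute,
P(N ≤ 4) = Σ_{j=0}^{4} e^(−μ) μ^j/j! ≈ 0.6872.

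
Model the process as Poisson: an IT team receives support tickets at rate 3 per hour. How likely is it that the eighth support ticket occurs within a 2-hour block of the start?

Over the interval, μ = 3 × 2 = 6 (a 2-hour block = 2 hours).
The eighth arrival falls in the interval iff at least 8 events occur there: P(S_8 ≤ t) = P(N ≥ 8) = 1 − P(N ≤ 7) ≈ 0.2560.

0.2560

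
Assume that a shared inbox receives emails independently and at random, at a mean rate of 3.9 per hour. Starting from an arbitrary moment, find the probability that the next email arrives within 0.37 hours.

0.7638

Inter-arrival times are exponential with rate λ = 3.9 per hour.
P(T ≤ 0.37) = 1 − e^(−λt) = 1 − e^(−3.9 × 0.37) = 1 − e^(−1.443) ≈ 0.7638.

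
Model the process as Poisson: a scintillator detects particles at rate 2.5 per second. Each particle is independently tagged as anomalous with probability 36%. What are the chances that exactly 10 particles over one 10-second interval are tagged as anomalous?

0.1186

Thinning: the particles that are tagged as anomalous themselves form a Poisson process with rate 0.36 × 2.5 = 0.9 per second.
Over the interval, μ = 0.9 × 10 = 9 (a 10-second interval = 10 seconds).
P(N = 10) = e^(−9) · 9^10/10! ≈ 0.1186.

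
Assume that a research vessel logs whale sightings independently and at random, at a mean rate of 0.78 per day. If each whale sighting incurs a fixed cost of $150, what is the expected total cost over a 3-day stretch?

E[N] = 0.78 × 3 = 2.34 (a 3-day stretch = 3 days); E[cost] = 2.34 × $150 = $351.

$351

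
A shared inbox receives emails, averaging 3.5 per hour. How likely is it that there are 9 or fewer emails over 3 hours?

Over the interval, μ = 3.5 × 3 = 10.5 (3 hours).
P(N ≤ 9) = Σ_{j=0}^{9} e^(−μ) μ^j/j! ≈ 0.3971.

0.3971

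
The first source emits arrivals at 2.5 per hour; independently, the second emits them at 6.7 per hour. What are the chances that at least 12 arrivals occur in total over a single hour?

Independent Poisson processes superpose: combined rate λ = 2.5 + 6.7 = 9.2 per hour.
So μ = 9.2.
P(N ≥ 12) = 1 − P(N ≤ 11) ≈ 0.2168.

0.2168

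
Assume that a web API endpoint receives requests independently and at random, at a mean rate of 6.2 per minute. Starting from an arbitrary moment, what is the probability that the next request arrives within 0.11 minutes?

Inter-arrival times are exponential with rate λ = 6.2 per minute.
P(T ≤ 0.11) = 1 − e^(−λt) = 1 − e^(−6.2 × 0.11) = 1 − e^(−0.682) ≈ 0.4944.

0.4944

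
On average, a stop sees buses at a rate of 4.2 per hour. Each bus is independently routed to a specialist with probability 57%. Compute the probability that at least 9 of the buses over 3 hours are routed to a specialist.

Thinning: the buses that are routed to a specialist themselves form a Poisson process with rate 0.57 × 4.2 = 2.394 per hour.
Over the interval, μ = 2.394 × 3 = 7.182 (3 hours).
P(N ≥ 9) = 1 − P(N ≤ 8) ≈ 0.2949.

0.2949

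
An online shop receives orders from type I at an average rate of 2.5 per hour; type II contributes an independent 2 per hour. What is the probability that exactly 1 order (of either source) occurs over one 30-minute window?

0.2371

Independent Poisson processes superpose: combined rate λ = 2.5 + 2 = 4.5 per hour.
Over the interval, μ = 4.5 × 0.5 = 2.25 (a 30-minute window = 0.5 hours).
P(N = 1) = e^(−2.25) · 2.25^1/1! ≈ 0.2371.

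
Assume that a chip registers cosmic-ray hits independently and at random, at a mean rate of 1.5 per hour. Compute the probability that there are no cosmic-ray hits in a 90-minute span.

0.1054

Over the interval, μ = 1.5 × 1.5 = 2.25 (a 90-minute span = 1.5 hours).
P(N = 0) = e^(−μ) μ^0/0! = e^(−2.25) · 2.25^0/1 ≈ 0.1054.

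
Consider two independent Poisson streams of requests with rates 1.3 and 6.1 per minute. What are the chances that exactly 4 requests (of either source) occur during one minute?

0.0764

Independent Poisson processes superpose: combined rate λ = 1.3 + 6.1 = 7.4 per minute.
So μ = 7.4.
P(N = 4) = e^(−7.4) · 7.4^4/4! ≈ 0.0764.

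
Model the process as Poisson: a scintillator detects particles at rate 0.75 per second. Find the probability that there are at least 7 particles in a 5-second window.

Over the interval, μ = 0.75 × 5 = 3.75 (a 5-second window = 5 seconds).
P(N ≥ 7) = 1 − P(N ≤ 6) = 1 − Σ_{j=0}^{6} e^(−μ) μ^j/j! ≈ 0.0863.

0.0863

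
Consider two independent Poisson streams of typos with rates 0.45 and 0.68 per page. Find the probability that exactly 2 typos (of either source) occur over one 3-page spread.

Independent Poisson processes superpose: combined rate λ = 0.45 + 0.68 = 1.13 per page.
Over the interval, μ = 1.13 × 3 = 3.39 (a 3-page spread = 3 pages).
P(N = 2) = e^(−3.39) · 3.39^2/2! ≈ 0.1937.

0.1937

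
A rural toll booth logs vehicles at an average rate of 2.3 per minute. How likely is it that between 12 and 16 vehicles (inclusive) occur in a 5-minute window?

Over the interval, μ = 2.3 × 5 = 11.5 (a 5-minute window = 5 minutes).
P(12 ≤ N ≤ 16) = Σ_{j=12}^{16} e^(−11.5) · 11.5^j/j! ≈ 0.4038.

0.4038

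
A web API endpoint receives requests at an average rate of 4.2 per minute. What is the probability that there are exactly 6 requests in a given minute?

With mean μ = 4.2 per minute,
P(N = 6) = e^(−μ) μ^6/6! = e^(−4.2) · 4.2^6/720 ≈ 0.1143.

0.1143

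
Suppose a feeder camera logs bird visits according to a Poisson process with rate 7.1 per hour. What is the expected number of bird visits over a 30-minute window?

3.55

E[N] = λt = 7.1 × 0.5 = 3.55 (a 30-minute window = 0.5 hours).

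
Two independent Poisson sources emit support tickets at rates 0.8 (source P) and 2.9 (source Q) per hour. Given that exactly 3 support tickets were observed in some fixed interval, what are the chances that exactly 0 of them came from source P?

0.4815

Given the total, each event is independently from source P with probability p = λ_P/(λ_P+λ_Q) = 0.8/3.7 ≈ 0.2162.
So K ~ Binomial(3, 0.8/3.7): P(K = 0) = C(3,0) · (0.8/3.7)^0 · (2.9/3.7)^3 ≈ 0.4815.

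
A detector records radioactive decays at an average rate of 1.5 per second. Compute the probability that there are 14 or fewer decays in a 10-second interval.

0.4657

Over the interval, μ = 1.5 × 10 = 15 (a 10-second interval = 10 seconds).
P(N ≤ 14) = Σ_{j=0}^{14} e^(−μ) μ^j/j! ≈ 0.4657.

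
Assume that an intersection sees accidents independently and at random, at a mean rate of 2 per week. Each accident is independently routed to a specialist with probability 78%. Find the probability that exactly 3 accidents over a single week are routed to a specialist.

Thinning: the accidents that are routed to a specialist themselves form a Poisson process with rate 0.78 × 2 = 1.56 per week.
So μ = 1.56.
P(N = 3) = e^(−1.56) · 1.56^3/3! ≈ 0.1330.

0.1330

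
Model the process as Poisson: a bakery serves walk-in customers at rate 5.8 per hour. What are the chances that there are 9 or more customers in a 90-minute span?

0.5042

Over the interval, μ = 5.8 × 1.5 = 8.7 (a 90-minute span = 1.5 hours).
P(N ≥ 9) = 1 − P(N ≤ 8) = 1 − Σ_{j=0}^{8} e^(−μ) μ^j/j! ≈ 0.5042.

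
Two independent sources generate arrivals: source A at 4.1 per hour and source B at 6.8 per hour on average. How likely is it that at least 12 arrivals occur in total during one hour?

0.4088

Independent Poisson processes superpose: combined rate λ = 4.1 + 6.8 = 10.9 per hour.
So μ = 10.9.
P(N ≥ 12) = 1 − P(N ≤ 11) ≈ 0.4088.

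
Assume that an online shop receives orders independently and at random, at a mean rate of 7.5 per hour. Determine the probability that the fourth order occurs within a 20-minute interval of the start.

0.2424

Over the interval, μ = 7.5 × 1/3 = 2.5 (a 20-minute interval = 1/3 hours).
The fourth arrival falls in the interval iff at least 4 events occur there: P(S_4 ≤ t) = P(N ≥ 4) = 1 − P(N ≤ 3) ≈ 0.2424.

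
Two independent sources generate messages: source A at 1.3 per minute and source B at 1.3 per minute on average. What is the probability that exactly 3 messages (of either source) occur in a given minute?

Independent Poisson processes superpose: combined rate λ = 1.3 + 1.3 = 2.6 per minute.
So μ = 2.6.
P(N = 3) = e^(−2.6) · 2.6^3/3! ≈ 0.2176.

0.2176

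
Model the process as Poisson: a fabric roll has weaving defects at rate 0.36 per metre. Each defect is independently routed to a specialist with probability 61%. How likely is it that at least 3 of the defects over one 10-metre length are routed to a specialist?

0.3762

Thinning: the defects that are routed to a specialist themselves form a Poisson process with rate 0.61 × 0.36 = 0.2196 per metre.
Over the interval, μ = 0.2196 × 10 = 2.196 (a 10-metre length = 10 metres).
P(N ≥ 3) = 1 − P(N ≤ 2) ≈ 0.3762.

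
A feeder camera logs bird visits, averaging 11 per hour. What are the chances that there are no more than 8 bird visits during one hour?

With mean μ = 11 per hour,
P(N ≤ 8) = Σ_{j=0}^{8} e^(−μ) μ^j/j! ≈ 0.2320.

0.2320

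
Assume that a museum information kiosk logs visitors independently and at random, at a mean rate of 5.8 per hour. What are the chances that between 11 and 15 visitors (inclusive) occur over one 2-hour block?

Over the interval, μ = 5.8 × 2 = 11.6 (a 2-hour block = 2 hours).
P(11 ≤ N ≤ 15) = Σ_{j=11}^{15} e^(−11.6) · 11.6^j/j! ≈ 0.4814.

0.4814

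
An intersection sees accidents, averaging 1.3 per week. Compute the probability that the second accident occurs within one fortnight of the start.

0.7326

Over the interval, μ = 1.3 × 2 = 2.6 (a fortnight = 2 weeks).
The second arrival falls in the interval iff at least 2 events occur there: P(S_2 ≤ t) = P(N ≥ 2) = 1 − P(N ≤ 1) ≈ 0.7326.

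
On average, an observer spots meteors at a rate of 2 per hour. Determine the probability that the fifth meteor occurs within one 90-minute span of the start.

Over the interval, μ = 2 × 1.5 = 3 (a 90-minute span = 1.5 hours).
The fifth arrival falls in the interval iff at least 5 events occur there: P(S_5 ≤ t) = P(N ≥ 5) = 1 − P(N ≤ 4) ≈ 0.1847.

0.1847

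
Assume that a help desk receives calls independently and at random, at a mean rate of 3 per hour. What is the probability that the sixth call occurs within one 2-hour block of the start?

Over the interval, μ = 3 × 2 = 6 (a 2-hour block = 2 hours).
The sixth arrival falls in the interval iff at least 6 events occur there: P(S_6 ≤ t) = P(N ≥ 6) = 1 − P(N ≤ 5) ≈ 0.5543.

0.5543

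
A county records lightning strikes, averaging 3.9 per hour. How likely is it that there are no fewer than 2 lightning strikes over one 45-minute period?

0.7894

Over the interval, μ = 3.9 × 0.75 = 2.925 (a 45-minute period = 0.75 hours).
P(N ≥ 2) = 1 − P(N ≤ 1) = 1 − Σ_{j=0}^{1} e^(−μ) μ^j/j! ≈ 0.7894.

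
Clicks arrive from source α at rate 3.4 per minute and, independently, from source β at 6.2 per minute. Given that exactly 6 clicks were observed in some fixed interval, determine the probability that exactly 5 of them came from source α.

0.0216

Given the total, each event is independently from source α with probability p = λ_α/(λ_α+λ_β) = 3.4/9.6 ≈ 0.3542.
So K ~ Binomial(6, 3.4/9.6): P(K = 5) = C(6,5) · (3.4/9.6)^5 · (6.2/9.6)^1 ≈ 0.0216.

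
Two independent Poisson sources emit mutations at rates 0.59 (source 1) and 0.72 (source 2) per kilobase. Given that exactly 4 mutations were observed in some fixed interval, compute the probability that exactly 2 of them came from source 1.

Given the total, each event is independently from source 1 with probability p = λ_1/(λ_1+λ_2) = 0.59/1.31 ≈ 0.4504.
So K ~ Binomial(4, 0.59/1.31): P(K = 2) = C(4,2) · (0.59/1.31)^2 · (0.72/1.31)^2 ≈ 0.3677.

0.3677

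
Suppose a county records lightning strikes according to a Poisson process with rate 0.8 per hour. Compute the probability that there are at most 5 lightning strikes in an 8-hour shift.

Over the interval, μ = 0.8 × 8 = 6.4 (an 8-hour shift = 8 hours).
P(N ≤ 5) = Σ_{j=0}^{5} e^(−μ) μ^j/j! ≈ 0.3837.

0.3837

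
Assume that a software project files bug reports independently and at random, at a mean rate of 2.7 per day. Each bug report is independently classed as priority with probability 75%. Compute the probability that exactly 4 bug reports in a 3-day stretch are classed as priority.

0.1305

Thinning: the bug reports that are classed as priority themselves form a Poisson process with rate 0.75 × 2.7 = 2.025 per day.
Over the interval, μ = 2.025 × 3 = 6.075 (a 3-day stretch = 3 days).
P(N = 4) = e^(−6.075) · 6.075^4/4! ≈ 0.1305.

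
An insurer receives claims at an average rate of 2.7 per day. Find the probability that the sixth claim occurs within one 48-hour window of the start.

Over the interval, μ = 2.7 × 2 = 5.4 (a 48-hour window = 2 days).
The sixth arrival falls in the interval iff at least 6 events occur there: P(S_6 ≤ t) = P(N ≥ 6) = 1 − P(N ≤ 5) ≈ 0.4539.

0.4539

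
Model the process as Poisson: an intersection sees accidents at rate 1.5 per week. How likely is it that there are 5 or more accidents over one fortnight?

0.1847

Over the interval, μ = 1.5 × 2 = 3 (a fortnight = 2 weeks).
P(N ≥ 5) = 1 − P(N ≤ 4) = 1 − Σ_{j=0}^{4} e^(−μ) μ^j/j! ≈ 0.1847.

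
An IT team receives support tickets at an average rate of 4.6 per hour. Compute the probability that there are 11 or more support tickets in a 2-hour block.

Over the interval, μ = 4.6 × 2 = 9.2 (a 2-hour block = 2 hours).
P(N ≥ 11) = 1 − P(N ≤ 10) = 1 − Σ_{j=0}^{10} e^(−μ) μ^j/j! ≈ 0.3180.

0.3180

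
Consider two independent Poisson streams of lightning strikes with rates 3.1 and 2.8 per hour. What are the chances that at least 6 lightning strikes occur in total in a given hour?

Independent Poisson processes superpose: combined rate λ = 3.1 + 2.8 = 5.9 per hour.
So μ = 5.9.
P(N ≥ 6) = 1 − P(N ≤ 5) ≈ 0.5381.

0.5381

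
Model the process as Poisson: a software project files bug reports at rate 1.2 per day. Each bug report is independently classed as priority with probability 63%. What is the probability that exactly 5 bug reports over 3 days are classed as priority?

0.0518

Thinning: the bug reports that are classed as priority themselves form a Poisson process with rate 0.63 × 1.2 = 0.756 per day.
Over the interval, μ = 0.756 × 3 = 2.268 (3 days).
P(N = 5) = e^(−2.268) · 2.268^5/5! ≈ 0.0518.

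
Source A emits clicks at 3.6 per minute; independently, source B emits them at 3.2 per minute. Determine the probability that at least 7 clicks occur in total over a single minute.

0.5201

Independent Poisson processes superpose: combined rate λ = 3.6 + 3.2 = 6.8 per minute.
So μ = 6.8.
P(N ≥ 7) = 1 − P(N ≤ 6) ≈ 0.5201.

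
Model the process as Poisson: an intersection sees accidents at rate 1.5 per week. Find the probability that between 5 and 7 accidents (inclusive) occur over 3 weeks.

Over the interval, μ = 1.5 × 3 = 4.5 (3 weeks).
P(5 ≤ N ≤ 7) = Σ_{j=5}^{7} e^(−4.5) · 4.5^j/j! ≈ 0.3813.

0.3813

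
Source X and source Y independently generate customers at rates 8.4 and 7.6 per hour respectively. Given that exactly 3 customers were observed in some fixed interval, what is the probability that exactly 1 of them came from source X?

0.3554

Given the total, each event is independently from source X with probability p = λ_X/(λ_X+λ_Y) = 8.4/16 = 0.5250.
So K ~ Binomial(3, 8.4/16): P(K = 1) = C(3,1) · (8.4/16)^1 · (7.6/16)^2 ≈ 0.3554.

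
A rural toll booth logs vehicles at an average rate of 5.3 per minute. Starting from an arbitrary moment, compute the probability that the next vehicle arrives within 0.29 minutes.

0.7850

Inter-arrival times are exponential with rate λ = 5.3 per minute.
P(T ≤ 0.29) = 1 − e^(−λt) = 1 − e^(−5.3 × 0.29) = 1 − e^(−1.537) ≈ 0.7850.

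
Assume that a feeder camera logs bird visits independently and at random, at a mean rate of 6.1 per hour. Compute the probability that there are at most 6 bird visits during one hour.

With mean μ = 6.1 per hour,
P(N ≤ 6) = Σ_{j=0}^{6} e^(−μ) μ^j/j! ≈ 0.5902.

0.5902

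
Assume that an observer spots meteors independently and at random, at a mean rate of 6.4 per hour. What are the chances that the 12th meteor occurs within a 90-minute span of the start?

Over the interval, μ = 6.4 × 1.5 = 9.6 (a 90-minute span = 1.5 hours).
The 12th arrival falls in the interval iff at least 12 events occur there: P(S_12 ≤ t) = P(N ≥ 12) = 1 − P(N ≤ 11) ≈ 0.2588.

0.2588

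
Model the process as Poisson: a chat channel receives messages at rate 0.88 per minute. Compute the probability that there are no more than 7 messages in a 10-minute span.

Over the interval, μ = 0.88 × 10 = 8.8 (a 10-minute span = 10 minutes).
P(N ≤ 7) = Σ_{j=0}^{7} e^(−μ) μ^j/j! ≈ 0.3478.

0.3478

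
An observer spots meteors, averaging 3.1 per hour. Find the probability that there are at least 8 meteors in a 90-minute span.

0.0995

Over the interval, μ = 3.1 × 1.5 = 4.65 (a 90-minute span = 1.5 hours).
P(N ≥ 8) = 1 − P(N ≤ 7) = 1 − Σ_{j=0}^{7} e^(−μ) μ^j/j! ≈ 0.0995.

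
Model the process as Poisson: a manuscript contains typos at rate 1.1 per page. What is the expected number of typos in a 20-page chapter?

E[N] = λt = 1.1 × 20 = 22 (a 20-page chapter = 20 pages).

22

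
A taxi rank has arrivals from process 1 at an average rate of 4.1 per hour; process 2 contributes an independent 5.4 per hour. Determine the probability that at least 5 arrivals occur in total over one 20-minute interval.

Independent Poisson processes superpose: combined rate λ = 4.1 + 5.4 = 9.5 per hour.
Over the interval, μ = 9.5 × 1/3 ≈ 3.16667 (a 20-minute interval = 1/3 hours).
P(N ≥ 5) = 1 − P(N ≤ 4) ≈ 0.2135.

0.2135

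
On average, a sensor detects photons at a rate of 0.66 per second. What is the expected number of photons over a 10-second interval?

E[N] = λt = 0.66 × 10 = 6.6 (a 10-second interval = 10 seconds).

6.6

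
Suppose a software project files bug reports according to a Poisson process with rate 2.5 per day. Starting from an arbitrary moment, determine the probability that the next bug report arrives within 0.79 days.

0.8612

Inter-arrival times are exponential with rate λ = 2.5 per day.
P(T ≤ 0.79) = 1 − e^(−λt) = 1 − e^(−2.5 × 0.79) = 1 − e^(−1.975) ≈ 0.8612.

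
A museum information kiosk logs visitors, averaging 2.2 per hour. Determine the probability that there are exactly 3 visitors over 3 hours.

0.0652

Over the interval, μ = 2.2 × 3 = 6.6 (3 hours).
P(N = 3) = e^(−μ) μ^3/3! = e^(−6.6) · 6.6^3/6 ≈ 0.0652.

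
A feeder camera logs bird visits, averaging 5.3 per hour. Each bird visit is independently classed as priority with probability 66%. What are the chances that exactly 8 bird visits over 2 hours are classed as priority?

0.1303

Thinning: the bird visits that are classed as priority themselves form a Poisson process with rate 0.66 × 5.3 = 3.498 per hour.
Over the interval, μ = 3.498 × 2 = 6.996 (2 hours).
P(N = 8) = e^(−6.996) · 6.996^8/8! ≈ 0.1303.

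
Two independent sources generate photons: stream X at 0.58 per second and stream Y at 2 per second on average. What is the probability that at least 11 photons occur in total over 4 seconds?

0.4569

Independent Poisson processes superpose: combined rate λ = 0.58 + 2 = 2.58 per second.
Over the interval, μ = 2.58 × 4 = 10.32 (4 seconds).
P(N ≥ 11) = 1 − P(N ≤ 10) ≈ 0.4569.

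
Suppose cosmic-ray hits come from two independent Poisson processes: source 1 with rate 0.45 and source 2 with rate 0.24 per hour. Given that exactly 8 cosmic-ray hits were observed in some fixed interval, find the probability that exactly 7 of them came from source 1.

0.1396

Given the total, each event is independently from source 1 with probability p = λ_1/(λ_1+λ_2) = 0.45/0.69 ≈ 0.6522.
So K ~ Binomial(8, 0.45/0.69): P(K = 7) = C(8,7) · (0.45/0.69)^7 · (0.24/0.69)^1 ≈ 0.1396.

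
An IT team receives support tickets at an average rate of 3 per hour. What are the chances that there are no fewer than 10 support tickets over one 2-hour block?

Over the interval, μ = 3 × 2 = 6 (a 2-hour block = 2 hours).
P(N ≥ 10) = 1 − P(N ≤ 9) = 1 − Σ_{j=0}^{9} e^(−μ) μ^j/j! ≈ 0.0839.

0.0839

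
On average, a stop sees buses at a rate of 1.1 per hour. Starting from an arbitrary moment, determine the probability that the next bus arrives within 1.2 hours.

Inter-arrival times are exponential with rate λ = 1.1 per hour.
P(T ≤ 1.2) = 1 − e^(−λt) = 1 − e^(−1.1 × 1.2) = 1 − e^(−1.32) ≈ 0.7329.

0.7329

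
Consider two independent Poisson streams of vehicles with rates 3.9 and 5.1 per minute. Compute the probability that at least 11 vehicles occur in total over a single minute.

Independent Poisson processes superpose: combined rate λ = 3.9 + 5.1 = 9 per minute.
So μ = 9.
P(N ≥ 11) = 1 − P(N ≤ 10) ≈ 0.2940.

0.2940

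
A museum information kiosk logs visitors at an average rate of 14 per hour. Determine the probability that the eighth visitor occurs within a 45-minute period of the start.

0.8215

Over the interval, μ = 14 × 0.75 = 10.5 (a 45-minute period = 0.75 hours).
The eighth arrival falls in the interval iff at least 8 events occur there: P(S_8 ≤ t) = P(N ≥ 8) = 1 − P(N ≤ 7) ≈ 0.8215.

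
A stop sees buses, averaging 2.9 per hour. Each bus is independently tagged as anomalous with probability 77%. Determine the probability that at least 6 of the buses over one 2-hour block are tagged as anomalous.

0.2913

Thinning: the buses that are tagged as anomalous themselves form a Poisson process with rate 0.77 × 2.9 = 2.233 per hour.
Over the interval, μ = 2.233 × 2 = 4.466 (a 2-hour block = 2 hours).
P(N ≥ 6) = 1 − P(N ≤ 5) ≈ 0.2913.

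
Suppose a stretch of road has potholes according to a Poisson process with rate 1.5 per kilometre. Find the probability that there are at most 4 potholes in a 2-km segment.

Over the interval, μ = 1.5 × 2 = 3 (a 2-km segment = 2 kilometres).
P(N ≤ 4) = Σ_{j=0}^{4} e^(−μ) μ^j/j! ≈ 0.8153.

0.8153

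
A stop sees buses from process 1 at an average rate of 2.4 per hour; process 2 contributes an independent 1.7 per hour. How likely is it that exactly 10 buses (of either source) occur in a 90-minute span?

0.0455

Independent Poisson processes superpose: combined rate λ = 2.4 + 1.7 = 4.1 per hour.
Over the interval, μ = 4.1 × 1.5 = 6.15 (a 90-minute span = 1.5 hours).
P(N = 10) = e^(−6.15) · 6.15^10/10! ≈ 0.0455.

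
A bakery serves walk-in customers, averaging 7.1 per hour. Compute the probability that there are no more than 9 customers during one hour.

0.8202

With mean μ = 7.1 per hour,
P(N ≤ 9) = Σ_{j=0}^{9} e^(−μ) μ^j/j! ≈ 0.8202.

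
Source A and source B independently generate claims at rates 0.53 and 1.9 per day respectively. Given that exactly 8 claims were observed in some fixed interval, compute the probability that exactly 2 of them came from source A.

Given the total, each event is independently from source A with probability p = λ_A/(λ_A+λ_B) = 0.53/2.43 ≈ 0.2181.
So K ~ Binomial(8, 0.53/2.43): P(K = 2) = C(8,2) · (0.53/2.43)^2 · (1.9/2.43)^6 ≈ 0.3044.

0.3044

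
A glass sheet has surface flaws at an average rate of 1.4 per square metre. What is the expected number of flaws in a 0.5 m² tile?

0.7

E[N] = λt = 1.4 × 0.5 = 0.7 (a 0.5 m² tile = 0.5 square metres).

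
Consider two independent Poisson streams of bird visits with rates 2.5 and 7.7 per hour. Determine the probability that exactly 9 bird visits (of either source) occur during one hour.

Independent Poisson processes superpose: combined rate λ = 2.5 + 7.7 = 10.2 per hour.
So μ = 10.2.
P(N = 9) = e^(−10.2) · 10.2^9/9! ≈ 0.1224.

0.1224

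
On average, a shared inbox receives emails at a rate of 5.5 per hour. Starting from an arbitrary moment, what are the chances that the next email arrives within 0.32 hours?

0.8280

Inter-arrival times are exponential with rate λ = 5.5 per hour.
P(T ≤ 0.32) = 1 − e^(−λt) = 1 − e^(−5.5 × 0.32) = 1 − e^(−1.76) ≈ 0.8280.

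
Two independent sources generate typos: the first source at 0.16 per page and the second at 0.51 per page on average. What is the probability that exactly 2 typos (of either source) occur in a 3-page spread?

Independent Poisson processes superpose: combined rate λ = 0.16 + 0.51 = 0.67 per page.
Over the interval, μ = 0.67 × 3 = 2.01 (a 3-page spread = 3 pages).
P(N = 2) = e^(−2.01) · 2.01^2/2! ≈ 0.2707.

0.2707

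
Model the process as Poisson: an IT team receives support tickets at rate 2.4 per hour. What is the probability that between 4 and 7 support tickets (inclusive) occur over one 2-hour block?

Over the interval, μ = 2.4 × 2 = 4.8 (a 2-hour block = 2 hours).
P(4 ≤ N ≤ 7) = Σ_{j=4}^{7} e^(−4.8) · 4.8^j/j! ≈ 0.5924.

0.5924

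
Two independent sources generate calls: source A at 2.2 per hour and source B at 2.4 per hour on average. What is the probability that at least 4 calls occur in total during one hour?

0.6743

Independent Poisson processes superpose: combined rate λ = 2.2 + 2.4 = 4.6 per hour.
So μ = 4.6.
P(N ≥ 4) = 1 − P(N ≤ 3) ≈ 0.6743.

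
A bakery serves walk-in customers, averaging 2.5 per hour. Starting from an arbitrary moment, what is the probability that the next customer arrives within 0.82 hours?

Inter-arrival times are exponential with rate λ = 2.5 per hour.
P(T ≤ 0.82) = 1 − e^(−λt) = 1 − e^(−2.5 × 0.82) = 1 − e^(−2.05) ≈ 0.8713.

0.8713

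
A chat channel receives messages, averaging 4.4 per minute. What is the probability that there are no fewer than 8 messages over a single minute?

0.0786

With mean μ = 4.4 per minute,
P(N ≥ 8) = 1 − P(N ≤ 7) = 1 − Σ_{j=0}^{7} e^(−μ) μ^j/j! ≈ 0.0786.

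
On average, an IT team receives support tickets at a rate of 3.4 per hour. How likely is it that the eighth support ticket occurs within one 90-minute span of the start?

0.1440

Over the interval, μ = 3.4 × 1.5 = 5.1 (a 90-minute span = 1.5 hours).
The eighth arrival falls in the interval iff at least 8 events occur there: P(S_8 ≤ t) = P(N ≥ 8) = 1 − P(N ≤ 7) ≈ 0.1440.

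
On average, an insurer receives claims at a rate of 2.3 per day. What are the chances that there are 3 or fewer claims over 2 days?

Over the interval, μ = 2.3 × 2 = 4.6 (2 days).
P(N ≤ 3) = Σ_{j=0}^{3} e^(−μ) μ^j/j! ≈ 0.3257.

0.3257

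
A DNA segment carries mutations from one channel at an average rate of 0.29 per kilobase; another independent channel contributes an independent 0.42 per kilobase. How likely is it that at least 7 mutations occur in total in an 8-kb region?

0.3424

Independent Poisson processes superpose: combined rate λ = 0.29 + 0.42 = 0.71 per kilobase.
Over the interval, μ = 0.71 × 8 = 5.68 (an 8-kb region = 8 kilobases).
P(N ≥ 7) = 1 − P(N ≤ 6) ≈ 0.3424.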